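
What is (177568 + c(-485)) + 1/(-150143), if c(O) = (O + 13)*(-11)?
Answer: 27440134679/150143 ≈ 1.8276e+5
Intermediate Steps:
c(O) = -143 - 11*O (c(O) = (13 + O)*(-11) = -143 - 11*O)
(177568 + c(-485)) + 1/(-150143) = (177568 + (-143 - 11*(-485))) + 1/(-150143) = (177568 + (-143 + 5335)) - 1/150143 = (177568 + 5192) - 1/150143 = 182760 - 1/150143 = 27440134679/150143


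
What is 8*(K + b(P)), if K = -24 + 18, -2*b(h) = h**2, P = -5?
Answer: -148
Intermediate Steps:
b(h) = -h**2/2
K = -6
8*(K + b(P)) = 8*(-6 - 1/2*(-5)**2) = 8*(-6 - 1/2*25) = 8*(-6 - 25/2) = 8*(-37/2) = -148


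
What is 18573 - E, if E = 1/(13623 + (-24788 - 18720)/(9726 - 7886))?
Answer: 116187171359/6255703 ≈ 18573.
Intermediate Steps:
E = 460/6255703 (E = 1/(13623 - 43508/1840) = 1/(13623 - 43508*1/1840) = 1/(13623 - 10877/460) = 1/(6255703/460) = 460/6255703 ≈ 7.3533e-5)
18573 - E = 18573 - 1*460/6255703 = 18573 - 460/6255703 = 116187171359/6255703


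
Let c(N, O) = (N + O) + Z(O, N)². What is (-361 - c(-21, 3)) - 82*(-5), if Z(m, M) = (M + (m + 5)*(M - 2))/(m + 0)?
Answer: -41422/9 ≈ -4602.4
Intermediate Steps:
Z(m, M) = (M + (-2 + M)*(5 + m))/m (Z(m, M) = (M + (5 + m)*(-2 + M))/m = (M + (-2 + M)*(5 + m))/m)
c(N, O) = N + O + (-10 + 6*N + O*(-2 + N))²/O² (c(N, O) = (N + O) + ((-10 + 6*N + O*(-2 + N))/O)² = (N + O) + (-10 + 6*N + O*(-2 + N))²/O² = N + O + (-10 + 6*N + O*(-2 + N))²/O²)
(-361 - c(-21, 3)) - 82*(-5) = (-361 - (-21 + 3 + (-10 - 2*3 + 6*(-21) - 21*3)²/3²)) - 82*(-5) = (-361 - (-21 + 3 + (-10 - 6 - 126 - 63)²/9)) + 410 = (-361 - (-21 + 3 + (⅑)*(-205)²)) + 410 = (-361 - (-21 + 3 + (⅑)*42025)) + 410 = (-361 - (-21 + 3 + 42025/9)) + 410 = (-361 - 1*41863/9) + 410 = (-361 - 41863/9) + 410 = -45112/9 + 410 = -41422/9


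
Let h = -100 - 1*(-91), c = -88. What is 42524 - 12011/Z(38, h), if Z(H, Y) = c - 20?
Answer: 4604603/108 ≈ 42635.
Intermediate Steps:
h = -9 (h = -100 + 91 = -9)
Z(H, Y) = -108 (Z(H, Y) = -88 - 20 = -108)
42524 - 12011/Z(38, h) = 42524 - 12011/(-108) = 42524 - 12011*(-1/108) = 42524 + 12011/108 = 4604603/108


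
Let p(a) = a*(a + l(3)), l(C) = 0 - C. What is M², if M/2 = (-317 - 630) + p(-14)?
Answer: 2010724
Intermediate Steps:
l(C) = -C
p(a) = a*(-3 + a) (p(a) = a*(a - 1*3) = a*(a - 3) = a*(-3 + a))
M = -1418 (M = 2*((-317 - 630) - 14*(-3 - 14)) = 2*(-947 - 14*(-17)) = 2*(-947 + 238) = 2*(-709) = -1418)
M² = (-1418)² = 2010724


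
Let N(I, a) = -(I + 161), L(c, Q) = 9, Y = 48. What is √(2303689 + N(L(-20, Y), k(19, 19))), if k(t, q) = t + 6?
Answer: √2303519 ≈ 1517.7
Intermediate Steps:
k(t, q) = 6 + t
N(I, a) = -161 - I (N(I, a) = -(161 + I) = -161 - I)
√(2303689 + N(L(-20, Y), k(19, 19))) = √(2303689 + (-161 - 1*9)) = √(2303689 + (-161 - 9)) = √(2303689 - 170) = √2303519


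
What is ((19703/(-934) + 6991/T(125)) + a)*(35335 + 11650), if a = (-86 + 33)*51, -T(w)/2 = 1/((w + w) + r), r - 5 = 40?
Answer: -22685753924350/467 ≈ -4.8578e+10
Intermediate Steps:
r = 45 (r = 5 + 40 = 45)
T(w) = -2/(45 + 2*w) (T(w) = -2/((w + w) + 45) = -2/(2*w + 45) = -2/(45 + 2*w))
a = -2703 (a = -53*51 = -2703)
((19703/(-934) + 6991/T(125)) + a)*(35335 + 11650) = ((19703/(-934) + 6991/((-2/(45 + 2*125)))) - 2703)*(35335 + 11650) = ((19703*(-1/934) + 6991/((-2/(45 + 250)))) - 2703)*46985 = ((-19703/934 + 6991/((-2/295))) - 2703)*46985 = ((-19703/934 + 6991/((-2*1/295))) - 2703)*46985 = ((-19703/934 + 6991/(-2/295)) - 2703)*46985 = ((-19703/934 + 6991*(-295/2)) - 2703)*46985 = ((-19703/934 - 2062345/2) - 2703)*46985 = (-481567409/467 - 2703)*46985 = -482829710/467*46985 = -22685753924350/467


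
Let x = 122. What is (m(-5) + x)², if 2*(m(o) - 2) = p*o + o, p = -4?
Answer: 69169/4 ≈ 17292.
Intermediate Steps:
m(o) = 2 - 3*o/2 (m(o) = 2 + (-4*o + o)/2 = 2 + (-3*o)/2 = 2 - 3*o/2)
(m(-5) + x)² = ((2 - 3/2*(-5)) + 122)² = ((2 + 15/2) + 122)² = (19/2 + 122)² = (263/2)² = 69169/4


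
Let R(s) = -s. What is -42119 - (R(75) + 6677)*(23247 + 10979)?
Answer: -226002171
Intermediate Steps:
-42119 - (R(75) + 6677)*(23247 + 10979) = -42119 - (-1*75 + 6677)*(23247 + 10979) = -42119 - (-75 + 6677)*34226 = -42119 - 6602*34226 = -42119 - 1*225960052 = -42119 - 225960052 = -226002171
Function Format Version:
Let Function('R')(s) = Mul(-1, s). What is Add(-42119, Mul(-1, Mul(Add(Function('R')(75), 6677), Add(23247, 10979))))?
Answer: -226002171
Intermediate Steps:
Add(-42119, Mul(-1, Mul(Add(Function('R')(75), 6677), Add(23247, 10979)))) = Add(-42119, Mul(-1, Mul(Add(Mul(-1, 75), 6677), Add(23247, 10979)))) = Add(-42119, Mul(-1, Mul(Add(-75, 6677), 34226))) = Add(-42119, Mul(-1, Mul(6602, 34226))) = Add(-42119, Mul(-1, 225960052)) = Add(-42119, -225960052) = -226002171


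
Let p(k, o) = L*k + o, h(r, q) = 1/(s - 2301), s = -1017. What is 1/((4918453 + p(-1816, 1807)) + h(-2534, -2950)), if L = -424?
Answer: 3318/18880229591 ≈ 1.7574e-7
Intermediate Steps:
h(r, q) = -1/3318 (h(r, q) = 1/(-1017 - 2301) = 1/(-3318) = -1/3318)
p(k, o) = o - 424*k (p(k, o) = -424*k + o = o - 424*k)
1/((4918453 + p(-1816, 1807)) + h(-2534, -2950)) = 1/((4918453 + (1807 - 424*(-1816))) - 1/3318) = 1/((4918453 + (1807 + 769984)) - 1/3318) = 1/((4918453 + 771791) - 1/3318) = 1/(5690244 - 1/3318) = 1/(18880229591/3318) = 3318/18880229591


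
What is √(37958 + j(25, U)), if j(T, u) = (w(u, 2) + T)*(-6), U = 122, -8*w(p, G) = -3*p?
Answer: √150134/2 ≈ 193.74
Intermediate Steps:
w(p, G) = 3*p/8 (w(p, G) = -(-3)*p/8 = 3*p/8)
j(T, u) = -6*T - 9*u/4 (j(T, u) = (3*u/8 + T)*(-6) = (T + 3*u/8)*(-6) = -6*T - 9*u/4)
√(37958 + j(25, U)) = √(37958 + (-6*25 - 9/4*122)) = √(37958 + (-150 - 549/2)) = √(37958 - 849/2) = √(75067/2) = √150134/2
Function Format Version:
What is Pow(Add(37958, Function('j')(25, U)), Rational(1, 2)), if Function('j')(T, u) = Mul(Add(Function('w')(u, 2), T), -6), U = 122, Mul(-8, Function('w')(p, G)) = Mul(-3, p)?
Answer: Mul(Rational(1, 2), Pow(150134, Rational(1, 2))) ≈ 193.74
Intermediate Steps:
Function('w')(p, G) = Mul(Rational(3, 8), p) (Function('w')(p, G) = Mul(Rational(-1, 8), Mul(-3, p)) = Mul(Rational(3, 8), p))
Function('j')(T, u) = Add(Mul(-6, T), Mul(Rational(-9, 4), u)) (Function('j')(T, u) = Mul(Add(Mul(Rational(3, 8), u), T), -6) = Mul(Add(T, Mul(Rational(3, 8), u)), -6) = Add(Mul(-6, T), Mul(Rational(-9, 4), u)))
Pow(Add(37958, Function('j')(25, U)), Rational(1, 2)) = Pow(Add(37958, Add(Mul(-6, 25), Mul(Rational(-9, 4), 122))), Rational(1, 2)) = Pow(Add(37958, Add(-150, Rational(-549, 2))), Rational(1, 2)) = Pow(Add(37958, Rational(-849, 2)), Rational(1, 2)) = Pow(Rational(75067, 2), Rational(1, 2)) = Mul(Rational(1, 2), Pow(150134, Rational(1, 2)))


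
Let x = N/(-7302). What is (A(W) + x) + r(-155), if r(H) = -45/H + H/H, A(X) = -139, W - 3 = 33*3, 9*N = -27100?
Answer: -139855021/1018629 ≈ -137.30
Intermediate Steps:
N = -27100/9 (N = (⅑)*(-27100) = -27100/9 ≈ -3011.1)
W = 102 (W = 3 + 33*3 = 3 + 99 = 102)
x = 13550/32859 (x = -27100/9/(-7302) = -27100/9*(-1/7302) = 13550/32859 ≈ 0.41237)
r(H) = 1 - 45/H (r(H) = -45/H + 1 = 1 - 45/H)
(A(W) + x) + r(-155) = (-139 + 13550/32859) + (-45 - 155)/(-155) = -4553851/32859 - 1/155*(-200) = -4553851/32859 + 40/31 = -139855021/1018629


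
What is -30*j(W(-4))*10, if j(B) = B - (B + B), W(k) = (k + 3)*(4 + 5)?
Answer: -2700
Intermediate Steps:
W(k) = 27 + 9*k (W(k) = (3 + k)*9 = 27 + 9*k)
j(B) = -B (j(B) = B - 2*B = -B)
-30*j(W(-4))*10 = -(-30)*(27 + 9*(-4))*10 = -(-30)*(27 - 36)*10 = -(-30)*(-9)*10 = -30*9*10 = -270*10 = -2700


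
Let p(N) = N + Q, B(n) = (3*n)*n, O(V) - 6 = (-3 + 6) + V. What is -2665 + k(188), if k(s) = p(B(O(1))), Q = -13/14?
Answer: -33123/14 ≈ -2365.9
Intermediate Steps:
O(V) = 9 + V (O(V) = 6 + ((-3 + 6) + V) = 6 + (3 + V) = 9 + V)
B(n) = 3*n**2
Q = -13/14 (Q = -13*1/14 = -13/14 ≈ -0.92857)
p(N) = -13/14 + N (p(N) = N - 13/14 = -13/14 + N)
k(s) = 4187/14 (k(s) = -13/14 + 3*(9 + 1)**2 = -13/14 + 3*10**2 = -13/14 + 3*100 = -13/14 + 300 = 4187/14)
-2665 + k(188) = -2665 + 4187/14 = -33123/14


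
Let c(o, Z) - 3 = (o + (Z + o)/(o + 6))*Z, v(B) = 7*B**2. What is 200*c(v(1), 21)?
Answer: 507600/13 ≈ 39046.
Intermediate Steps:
c(o, Z) = 3 + Z*(o + (Z + o)/(6 + o)) (c(o, Z) = 3 + (o + (Z + o)/(o + 6))*Z = 3 + (o + (Z + o)/(6 + o))*Z = 3 + Z*(o + (Z + o)/(6 + o)))
200*c(v(1), 21) = 200*((18 + 21**2 + 3*(7*1**2) + 21*(7*1**2)**2 + 7*21*(7*1**2))/(6 + 7*1**2)) = 200*((18 + 441 + 3*(7*1) + 21*(7*1)**2 + 7*21*(7*1))/(6 + 7*1)) = 200*((18 + 441 + 3*7 + 21*7**2 + 7*21*7)/(6 + 7)) = 200*((18 + 441 + 21 + 21*49 + 1029)/13) = 200*((18 + 441 + 21 + 1029 + 1029)/13) = 200*((1/13)*2538) = 200*(2538/13) = 507600/13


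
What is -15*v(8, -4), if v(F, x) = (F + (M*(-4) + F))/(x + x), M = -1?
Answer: 75/2 ≈ 37.500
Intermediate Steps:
v(F, x) = (4 + 2*F)/(2*x) (v(F, x) = (F + (-1*(-4) + F))/(x + x) = (F + (4 + F))/((2*x)) = (4 + 2*F)*(1/(2*x)) = (4 + 2*F)/(2*x))
-15*v(8, -4) = -15*(2 + 8)/(-4) = -(-15)*10/4 = -15*(-5/2) = 75/2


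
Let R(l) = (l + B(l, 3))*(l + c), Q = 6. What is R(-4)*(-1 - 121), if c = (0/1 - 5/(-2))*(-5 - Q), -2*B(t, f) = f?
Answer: -42273/2 ≈ -21137.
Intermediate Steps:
B(t, f) = -f/2
c = -55/2 (c = (0/1 - 5/(-2))*(-5 - 1*6) = (0*1 - 5*(-½))*(-5 - 6) = (0 + 5/2)*(-11) = (5/2)*(-11) = -55/2 ≈ -27.500)
R(l) = (-55/2 + l)*(-3/2 + l) (R(l) = (l - ½*3)*(l - 55/2) = (l - 3/2)*(-55/2 + l) = (-3/2 + l)*(-55/2 + l) = (-55/2 + l)*(-3/2 + l))
R(-4)*(-1 - 121) = (165/4 + (-4)² - 29*(-4))*(-1 - 121) = (165/4 + 16 + 116)*(-122) = (693/4)*(-122) = -42273/2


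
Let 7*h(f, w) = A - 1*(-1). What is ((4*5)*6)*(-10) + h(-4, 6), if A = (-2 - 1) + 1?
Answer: -8401/7 ≈ -1200.1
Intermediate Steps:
A = -2 (A = -3 + 1 = -2)
h(f, w) = -1/7 (h(f, w) = (-2 - 1*(-1))/7 = (-2 + 1)/7 = (1/7)*(-1) = -1/7)
((4*5)*6)*(-10) + h(-4, 6) = ((4*5)*6)*(-10) - 1/7 = (20*6)*(-10) - 1/7 = 120*(-10) - 1/7 = -1200 - 1/7 = -8401/7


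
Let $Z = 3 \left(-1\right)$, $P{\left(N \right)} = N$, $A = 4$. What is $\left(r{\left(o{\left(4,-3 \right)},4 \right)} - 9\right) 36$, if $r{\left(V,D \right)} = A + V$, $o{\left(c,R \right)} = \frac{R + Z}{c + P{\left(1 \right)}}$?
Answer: $- \frac{1116}{5} \approx -223.2$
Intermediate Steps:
$Z = -3$
$o{\left(c,R \right)} = \frac{-3 + R}{1 + c}$ ($o{\left(c,R \right)} = \frac{R - 3}{c + 1} = \frac{-3 + R}{1 + c}$)
$r{\left(V,D \right)} = 4 + V$
$\left(r{\left(o{\left(4,-3 \right)},4 \right)} - 9\right) 36 = \left(\left(4 + \frac{-3 - 3}{1 + 4}\right) - 9\right) 36 = \left(\left(4 + \frac{1}{5} \left(-6\right)\right) - 9\right) 36 = \left(\left(4 - \frac{6}{5}\right) - 9\right) 36 = \left(\frac{14}{5} - 9\right) 36 = \left(- \frac{31}{5}\right) 36 = - \frac{1116}{5}$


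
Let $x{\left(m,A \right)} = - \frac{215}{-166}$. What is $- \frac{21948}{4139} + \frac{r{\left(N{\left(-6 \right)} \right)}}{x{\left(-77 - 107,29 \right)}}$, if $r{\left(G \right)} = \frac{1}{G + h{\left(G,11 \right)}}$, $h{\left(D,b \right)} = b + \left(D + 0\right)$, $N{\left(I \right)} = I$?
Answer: $- \frac{5405894}{889885} \approx -6.0748$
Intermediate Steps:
$h{\left(D,b \right)} = D + b$ ($h{\left(D,b \right)} = b + D = D + b$)
$x{\left(m,A \right)} = \frac{215}{166}$ ($x{\left(m,A \right)} = \left(-215\right) \left(- \frac{1}{166}\right) = \frac{215}{166}$)
$r{\left(G \right)} = \frac{1}{11 + 2 G}$ ($r{\left(G \right)} = \frac{1}{G + \left(G + 11\right)} = \frac{1}{G + \left(11 + G\right)} = \frac{1}{11 + 2 G}$)
$- \frac{21948}{4139} + \frac{r{\left(N{\left(-6 \right)} \right)}}{x{\left(-77 - 107,29 \right)}} = - \frac{21948}{4139} + \frac{1}{\left(11 + 2 \left(-6\right)\right) \frac{215}{166}} = \left(-21948\right) \frac{1}{4139} + \frac{1}{11 - 12} \cdot \frac{166}{215} = - \frac{21948}{4139} + \frac{1}{-1} \cdot \frac{166}{215} = - \frac{21948}{4139} - \frac{166}{215} = - \frac{5405894}{889885}$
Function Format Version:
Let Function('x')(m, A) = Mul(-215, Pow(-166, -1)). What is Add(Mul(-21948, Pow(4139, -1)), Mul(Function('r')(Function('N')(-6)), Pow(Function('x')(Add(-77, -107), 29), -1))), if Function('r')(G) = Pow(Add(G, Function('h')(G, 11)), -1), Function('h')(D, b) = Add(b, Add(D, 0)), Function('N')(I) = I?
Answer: Rational(-5405894, 889885) ≈ -6.0748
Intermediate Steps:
Function('h')(D, b) = Add(D, b) (Function('h')(D, b) = Add(b, D) = Add(D, b))
Function('x')(m, A) = Rational(215, 166) (Function('x')(m, A) = Mul(-215, Rational(-1, 166)) = Rational(215, 166))
Function('r')(G) = Pow(Add(11, Mul(2, G)), -1) (Function('r')(G) = Pow(Add(G, Add(G, 11)), -1) = Pow(Add(G, Add(11, G)), -1) = Pow(Add(11, Mul(2, G)), -1))
Add(Mul(-21948, Pow(4139, -1)), Mul(Function('r')(Function('N')(-6)), Pow(Function('x')(Add(-77, -107), 29), -1))) = Add(Mul(-21948, Pow(4139, -1)), Mul(Pow(Add(11, Mul(2, -6)), -1), Pow(Rational(215, 166), -1))) = Add(Mul(-21948, Rational(1, 4139)), Mul(Pow(Add(11, -12), -1), Rational(166, 215))) = Add(Rational(-21948, 4139), Mul(Pow(-1, -1), Rational(166, 215))) = Add(Rational(-21948, 4139), Mul(-1, Rational(166, 215))) = Add(Rational(-21948, 4139), Rational(-166, 215)) = Rational(-5405894, 889885)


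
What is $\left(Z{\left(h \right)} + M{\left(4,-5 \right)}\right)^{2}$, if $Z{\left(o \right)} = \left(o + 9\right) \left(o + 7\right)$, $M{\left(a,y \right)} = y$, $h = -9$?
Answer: $25$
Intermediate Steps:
$Z{\left(o \right)} = \left(7 + o\right) \left(9 + o\right)$ ($Z{\left(o \right)} = \left(9 + o\right) \left(7 + o\right) = \left(7 + o\right) \left(9 + o\right)$)
$\left(Z{\left(h \right)} + M{\left(4,-5 \right)}\right)^{2} = \left(\left(63 + \left(-9\right)^{2} + 16 \left(-9\right)\right) - 5\right)^{2} = \left(\left(63 + 81 - 144\right) - 5\right)^{2} = \left(0 - 5\right)^{2} = \left(-5\right)^{2} = 25$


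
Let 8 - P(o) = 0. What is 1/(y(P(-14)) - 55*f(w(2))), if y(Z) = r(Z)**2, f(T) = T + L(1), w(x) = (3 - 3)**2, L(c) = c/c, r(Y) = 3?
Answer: -1/46 ≈ -0.021739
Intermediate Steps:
P(o) = 8 (P(o) = 8 - 1*0 = 8 + 0 = 8)
L(c) = 1
w(x) = 0 (w(x) = 0**2 = 0)
f(T) = 1 + T (f(T) = T + 1 = 1 + T)
y(Z) = 9 (y(Z) = 3**2 = 9)
1/(y(P(-14)) - 55*f(w(2))) = 1/(9 - 55*(1 + 0)) = 1/(9 - 55*1) = 1/(9 - 55) = 1/(-46) = -1/46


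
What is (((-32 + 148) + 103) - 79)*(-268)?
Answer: -37520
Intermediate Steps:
(((-32 + 148) + 103) - 79)*(-268) = ((116 + 103) - 79)*(-268) = (219 - 79)*(-268) = 140*(-268) = -37520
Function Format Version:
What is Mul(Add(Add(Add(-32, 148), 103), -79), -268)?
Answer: -37520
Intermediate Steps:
Mul(Add(Add(Add(-32, 148), 103), -79), -268) = Mul(Add(Add(116, 103), -79), -268) = Mul(Add(219, -79), -268) = Mul(140, -268) = -37520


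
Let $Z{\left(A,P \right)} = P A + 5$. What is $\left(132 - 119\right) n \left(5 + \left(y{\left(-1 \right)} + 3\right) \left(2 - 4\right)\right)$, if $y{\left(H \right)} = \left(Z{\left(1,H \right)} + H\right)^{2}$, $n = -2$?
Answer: $494$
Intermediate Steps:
$Z{\left(A,P \right)} = 5 + A P$ ($Z{\left(A,P \right)} = A P + 5 = 5 + A P$)
$y{\left(H \right)} = \left(5 + 2 H\right)^{2}$ ($y{\left(H \right)} = \left(\left(5 + 1 H\right) + H\right)^{2} = \left(\left(5 + H\right) + H\right)^{2} = \left(5 + 2 H\right)^{2}$)
$\left(132 - 119\right) n \left(5 + \left(y{\left(-1 \right)} + 3\right) \left(2 - 4\right)\right) = \left(132 - 119\right) \left(- 2 \left(5 + \left(\left(5 + 2 \left(-1\right)\right)^{2} + 3\right) \left(2 - 4\right)\right)\right) = 13 \left(- 2 \left(5 + \left(\left(5 - 2\right)^{2} + 3\right) \left(-2\right)\right)\right) = 13 \left(- 2 \left(5 + \left(3^{2} + 3\right) \left(-2\right)\right)\right) = 13 \left(- 2 \left(5 + \left(9 + 3\right) \left(-2\right)\right)\right) = 13 \left(- 2 \left(5 + 12 \left(-2\right)\right)\right) = 13 \left(- 2 \left(5 - 24\right)\right) = 13 \left(\left(-2\right) \left(-19\right)\right) = 13 \cdot 38 = 494$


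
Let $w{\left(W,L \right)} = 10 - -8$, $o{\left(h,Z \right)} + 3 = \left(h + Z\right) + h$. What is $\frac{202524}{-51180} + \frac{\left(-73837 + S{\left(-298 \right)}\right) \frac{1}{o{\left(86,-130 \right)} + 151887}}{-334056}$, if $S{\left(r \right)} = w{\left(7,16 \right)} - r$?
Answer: $- \frac{95170853065183}{24050710251760} \approx -3.9571$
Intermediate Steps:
$o{\left(h,Z \right)} = -3 + Z + 2 h$ ($o{\left(h,Z \right)} = -3 + \left(\left(h + Z\right) + h\right) = -3 + \left(\left(Z + h\right) + h\right) = -3 + \left(Z + 2 h\right) = -3 + Z + 2 h$)
$w{\left(W,L \right)} = 18$ ($w{\left(W,L \right)} = 10 + 8 = 18$)
$S{\left(r \right)} = 18 - r$
$\frac{202524}{-51180} + \frac{\left(-73837 + S{\left(-298 \right)}\right) \frac{1}{o{\left(86,-130 \right)} + 151887}}{-334056} = \frac{202524}{-51180} + \frac{\left(-73837 + \left(18 - -298\right)\right) \frac{1}{\left(-3 - 130 + 2 \cdot 86\right) + 151887}}{-334056} = 202524 \left(- \frac{1}{51180}\right) + \frac{-73837 + \left(18 + 298\right)}{\left(-3 - 130 + 172\right) + 151887} \left(- \frac{1}{334056}\right) = - \frac{16877}{4265} + \frac{-73837 + 316}{39 + 151887} \left(- \frac{1}{334056}\right) = - \frac{16877}{4265} + - \frac{73521}{151926} \left(- \frac{1}{334056}\right) = - \frac{16877}{4265} + \left(-73521\right) \frac{1}{151926} \left(- \frac{1}{334056}\right) = - \frac{16877}{4265} - - \frac{8169}{5639087984} = - \frac{16877}{4265} + \frac{8169}{5639087984} = - \frac{95170853065183}{24050710251760}$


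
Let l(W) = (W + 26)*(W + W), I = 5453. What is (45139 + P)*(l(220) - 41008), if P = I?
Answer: 3401401344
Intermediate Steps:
P = 5453
l(W) = 2*W*(26 + W) (l(W) = (26 + W)*(2*W) = 2*W*(26 + W))
(45139 + P)*(l(220) - 41008) = (45139 + 5453)*(2*220*(26 + 220) - 41008) = 50592*(2*220*246 - 41008) = 50592*(108240 - 41008) = 50592*67232 = 3401401344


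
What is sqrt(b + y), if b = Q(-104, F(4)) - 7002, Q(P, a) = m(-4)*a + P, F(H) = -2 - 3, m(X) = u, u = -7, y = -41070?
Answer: 3*I*sqrt(5349) ≈ 219.41*I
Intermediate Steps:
m(X) = -7
F(H) = -5
Q(P, a) = P - 7*a (Q(P, a) = -7*a + P = P - 7*a)
b = -7071 (b = (-104 - 7*(-5)) - 7002 = (-104 + 35) - 7002 = -69 - 7002 = -7071)
sqrt(b + y) = sqrt(-7071 - 41070) = sqrt(-48141) = 3*I*sqrt(5349)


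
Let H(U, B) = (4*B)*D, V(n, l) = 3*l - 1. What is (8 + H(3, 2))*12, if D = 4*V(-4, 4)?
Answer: 4320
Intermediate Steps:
V(n, l) = -1 + 3*l
D = 44 (D = 4*(-1 + 3*4) = 4*(-1 + 12) = 4*11 = 44)
H(U, B) = 176*B (H(U, B) = (4*B)*44 = 176*B)
(8 + H(3, 2))*12 = (8 + 176*2)*12 = (8 + 352)*12 = 360*12 = 4320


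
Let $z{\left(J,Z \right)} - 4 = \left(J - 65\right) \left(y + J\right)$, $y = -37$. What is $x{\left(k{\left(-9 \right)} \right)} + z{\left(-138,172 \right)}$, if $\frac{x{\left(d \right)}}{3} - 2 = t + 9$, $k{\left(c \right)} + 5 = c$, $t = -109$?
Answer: $35235$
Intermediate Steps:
$k{\left(c \right)} = -5 + c$
$z{\left(J,Z \right)} = 4 + \left(-65 + J\right) \left(-37 + J\right)$ ($z{\left(J,Z \right)} = 4 + \left(J - 65\right) \left(-37 + J\right) = 4 + \left(-65 + J\right) \left(-37 + J\right)$)
$x{\left(d \right)} = -294$ ($x{\left(d \right)} = 6 + 3 \left(-109 + 9\right) = 6 + 3 \left(-100\right) = 6 - 300 = -294$)
$x{\left(k{\left(-9 \right)} \right)} + z{\left(-138,172 \right)} = -294 + \left(2409 + \left(-138\right)^{2} - -14076\right) = -294 + \left(2409 + 19044 + 14076\right) = -294 + 35529 = 35235$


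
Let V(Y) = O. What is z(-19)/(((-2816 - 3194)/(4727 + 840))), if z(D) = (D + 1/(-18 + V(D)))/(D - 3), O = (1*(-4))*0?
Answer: -1909481/2379960 ≈ -0.80232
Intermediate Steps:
O = 0 (O = -4*0 = 0)
V(Y) = 0
z(D) = (-1/18 + D)/(-3 + D) (z(D) = (D + 1/(-18 + 0))/(D - 3) = (D + 1/(-18))/(-3 + D) = (D - 1/18)/(-3 + D) = (-1/18 + D)/(-3 + D))
z(-19)/(((-2816 - 3194)/(4727 + 840))) = ((1/18 - 1*(-19))/(3 - 1*(-19)))/(((-2816 - 3194)/(4727 + 840))) = ((1/18 + 19)/(3 + 19))/((-6010/5567)) = ((343/18)/22)/((-6010*1/5567)) = ((1/22)*(343/18))/(-6010/5567) = (343/396)*(-5567/6010) = -1909481/2379960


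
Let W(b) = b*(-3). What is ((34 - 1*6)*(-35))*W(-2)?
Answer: -5880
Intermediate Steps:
W(b) = -3*b
((34 - 1*6)*(-35))*W(-2) = ((34 - 1*6)*(-35))*(-3*(-2)) = ((34 - 6)*(-35))*6 = (28*(-35))*6 = -980*6 = -5880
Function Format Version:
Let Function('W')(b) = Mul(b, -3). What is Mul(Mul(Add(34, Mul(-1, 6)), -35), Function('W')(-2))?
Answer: -5880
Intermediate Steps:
Function('W')(b) = Mul(-3, b)
Mul(Mul(Add(34, Mul(-1, 6)), -35), Function('W')(-2)) = Mul(Mul(Add(34, Mul(-1, 6)), -35), Mul(-3, -2)) = Mul(Mul(Add(34, -6), -35), 6) = Mul(Mul(28, -35), 6) = Mul(-980, 6) = -5880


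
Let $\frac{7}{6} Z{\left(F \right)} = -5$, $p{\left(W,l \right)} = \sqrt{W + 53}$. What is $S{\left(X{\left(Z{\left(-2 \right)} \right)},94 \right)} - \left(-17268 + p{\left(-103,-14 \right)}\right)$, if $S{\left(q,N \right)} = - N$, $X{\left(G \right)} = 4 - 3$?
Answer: $17174 - 5 i \sqrt{2} \approx 17174.0 - 7.0711 i$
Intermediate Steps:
$p{\left(W,l \right)} = \sqrt{53 + W}$
$Z{\left(F \right)} = - \frac{30}{7}$ ($Z{\left(F \right)} = \frac{6}{7} \left(-5\right) = - \frac{30}{7}$)
$X{\left(G \right)} = 1$
$S{\left(X{\left(Z{\left(-2 \right)} \right)},94 \right)} - \left(-17268 + p{\left(-103,-14 \right)}\right) = \left(-1\right) 94 + \left(17268 - \sqrt{53 - 103}\right) = -94 + \left(17268 - \sqrt{-50}\right) = -94 + \left(17268 - 5 i \sqrt{2}\right) = 17174 - 5 i \sqrt{2}$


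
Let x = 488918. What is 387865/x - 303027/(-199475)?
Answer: 225524725661/97526918050 ≈ 2.3124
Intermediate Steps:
387865/x - 303027/(-199475) = 387865/488918 - 303027/(-199475) = 387865*(1/488918) - 303027*(-1/199475) = 387865/488918 + 303027/199475 = 225524725661/97526918050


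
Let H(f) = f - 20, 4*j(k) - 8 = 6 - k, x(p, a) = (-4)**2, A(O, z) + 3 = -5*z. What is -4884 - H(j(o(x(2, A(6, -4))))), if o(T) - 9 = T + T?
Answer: -19429/4 ≈ -4857.3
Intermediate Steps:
A(O, z) = -3 - 5*z
x(p, a) = 16
o(T) = 9 + 2*T (o(T) = 9 + (T + T) = 9 + 2*T)
j(k) = 7/2 - k/4 (j(k) = 2 + (6 - k)/4 = 2 + (3/2 - k/4) = 7/2 - k/4)
H(f) = -20 + f
-4884 - H(j(o(x(2, A(6, -4))))) = -4884 - (-20 + (7/2 - (9 + 2*16)/4)) = -4884 - (-20 + (7/2 - (9 + 32)/4)) = -4884 - (-20 + (7/2 - 1/4*41)) = -4884 - (-20 + (7/2 - 41/4)) = -4884 - (-20 - 27/4) = -4884 - 1*(-107/4) = -4884 + 107/4 = -19429/4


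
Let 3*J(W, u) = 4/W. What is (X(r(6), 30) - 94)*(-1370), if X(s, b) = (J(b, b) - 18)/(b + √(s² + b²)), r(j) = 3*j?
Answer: 30740060/243 + 110696*√34/243 ≈ 1.2916e+5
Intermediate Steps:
J(W, u) = 4/(3*W) (J(W, u) = (4/W)/3 = 4/(3*W))
X(s, b) = (-18 + 4/(3*b))/(b + √(b² + s²)) (X(s, b) = (4/(3*b) - 18)/(b + √(s² + b²)) = (-18 + 4/(3*b))/(b + √(b² + s²)))
(X(r(6), 30) - 94)*(-1370) = ((⅔)*(2 - 27*30)/(30*(30 + √(30² + (3*6)²))) - 94)*(-1370) = ((⅔)*(1/30)*(2 - 810)/(30 + √(900 + 18²)) - 94)*(-1370) = ((⅔)*(1/30)*(-808)/(30 + √(900 + 324)) - 94)*(-1370) = ((⅔)*(1/30)*(-808)/(30 + √1224) - 94)*(-1370) = ((⅔)*(1/30)*(-808)/(30 + 6*√34) - 94)*(-1370) = (-808/(45*(30 + 6*√34)) - 94)*(-1370) = (-94 - 808/(45*(30 + 6*√34)))*(-1370) = 128780 + 221392/(9*(30 + 6*√34))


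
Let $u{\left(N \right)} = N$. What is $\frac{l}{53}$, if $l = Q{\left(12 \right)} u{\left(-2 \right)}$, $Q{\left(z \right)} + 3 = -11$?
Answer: $\frac{28}{53} \approx 0.5283$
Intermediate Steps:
$Q{\left(z \right)} = -14$ ($Q{\left(z \right)} = -3 - 11 = -14$)
$l = 28$ ($l = \left(-14\right) \left(-2\right) = 28$)
$\frac{l}{53} = \frac{1}{53} \cdot 28 = \frac{28}{53}$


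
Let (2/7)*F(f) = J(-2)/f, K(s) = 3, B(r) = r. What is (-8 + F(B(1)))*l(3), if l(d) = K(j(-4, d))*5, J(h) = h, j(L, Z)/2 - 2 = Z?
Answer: -225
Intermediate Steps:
j(L, Z) = 4 + 2*Z
F(f) = -7/f (F(f) = 7*(-2/f)/2 = -7/f)
l(d) = 15 (l(d) = 3*5 = 15)
(-8 + F(B(1)))*l(3) = (-8 - 7/1)*15 = (-8 - 7*1)*15 = (-8 - 7)*15 = -15*15 = -225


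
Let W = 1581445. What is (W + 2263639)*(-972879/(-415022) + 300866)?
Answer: 240062017175588602/207511 ≈ 1.1569e+12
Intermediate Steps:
(W + 2263639)*(-972879/(-415022) + 300866) = (1581445 + 2263639)*(-972879/(-415022) + 300866) = 3845084*(-972879*(-1/415022) + 300866) = 3845084*(972879/415022 + 300866) = 3845084*(124866981931/415022) = 240062017175588602/207511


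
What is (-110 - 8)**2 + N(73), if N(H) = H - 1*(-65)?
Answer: 14062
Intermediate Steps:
N(H) = 65 + H (N(H) = H + 65 = 65 + H)
(-110 - 8)**2 + N(73) = (-110 - 8)**2 + (65 + 73) = (-118)**2 + 138 = 13924 + 138 = 14062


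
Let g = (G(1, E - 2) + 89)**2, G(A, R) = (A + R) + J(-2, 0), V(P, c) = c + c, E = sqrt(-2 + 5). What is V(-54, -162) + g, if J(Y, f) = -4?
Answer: 6735 + 168*sqrt(3) ≈ 7026.0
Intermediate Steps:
E = sqrt(3) ≈ 1.7320
V(P, c) = 2*c
G(A, R) = -4 + A + R (G(A, R) = (A + R) - 4 = -4 + A + R)
g = (84 + sqrt(3))**2 (g = ((-4 + 1 + (sqrt(3) - 2)) + 89)**2 = ((-4 + 1 + (-2 + sqrt(3))) + 89)**2 = ((-5 + sqrt(3)) + 89)**2 = (84 + sqrt(3))**2 ≈ 7350.0)
V(-54, -162) + g = 2*(-162) + (84 + sqrt(3))**2 = -324 + (84 + sqrt(3))**2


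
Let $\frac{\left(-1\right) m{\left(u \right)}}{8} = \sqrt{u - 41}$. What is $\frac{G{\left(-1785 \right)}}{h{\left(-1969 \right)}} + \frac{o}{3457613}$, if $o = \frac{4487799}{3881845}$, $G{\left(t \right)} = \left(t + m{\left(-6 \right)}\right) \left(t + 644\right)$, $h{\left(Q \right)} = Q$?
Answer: $- \frac{2485110774116193954}{2402523274741315} - \frac{9128 i \sqrt{47}}{1969} \approx -1034.4 - 31.782 i$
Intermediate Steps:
$m{\left(u \right)} = - 8 \sqrt{-41 + u}$ ($m{\left(u \right)} = - 8 \sqrt{u - 41} = - 8 \sqrt{-41 + u}$)
$G{\left(t \right)} = \left(644 + t\right) \left(t - 8 i \sqrt{47}\right)$ ($G{\left(t \right)} = \left(t - 8 \sqrt{-41 - 6}\right) \left(t + 644\right) = \left(t - 8 \sqrt{-47}\right) \left(644 + t\right) = \left(t - 8 i \sqrt{47}\right) \left(644 + t\right) = \left(644 + t\right) \left(t - 8 i \sqrt{47}\right)$)
$o = \frac{4487799}{3881845}$ ($o = 4487799 \cdot \frac{1}{3881845} = \frac{4487799}{3881845} \approx 1.1561$)
$\frac{G{\left(-1785 \right)}}{h{\left(-1969 \right)}} + \frac{o}{3457613} = \frac{\left(-1785\right)^{2} + 644 \left(-1785\right) - 5152 i \sqrt{47} - 8 i \left(-1785\right) \sqrt{47}}{-1969} + \frac{4487799}{3881845 \cdot 3457613} = \left(3186225 - 1149540 - 5152 i \sqrt{47} + 14280 i \sqrt{47}\right) \left(- \frac{1}{1969}\right) + \frac{4487799}{3881845} \cdot \frac{1}{3457613} = \left(2036685 + 9128 i \sqrt{47}\right) \left(- \frac{1}{1969}\right) + \frac{4487799}{13421917735985} = \left(- \frac{2036685}{1969} - \frac{9128 i \sqrt{47}}{1969}\right) + \frac{4487799}{13421917735985} = - \frac{2485110774116193954}{2402523274741315} - \frac{9128 i \sqrt{47}}{1969}$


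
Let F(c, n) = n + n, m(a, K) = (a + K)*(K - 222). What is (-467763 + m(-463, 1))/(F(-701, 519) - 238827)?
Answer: 13543/8807 ≈ 1.5378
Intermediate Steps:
m(a, K) = (-222 + K)*(K + a) (m(a, K) = (K + a)*(-222 + K) = (-222 + K)*(K + a))
F(c, n) = 2*n
(-467763 + m(-463, 1))/(F(-701, 519) - 238827) = (-467763 + (1**2 - 222*1 - 222*(-463) + 1*(-463)))/(2*519 - 238827) = (-467763 + (1 - 222 + 102786 - 463))/(1038 - 238827) = (-467763 + 102102)/(-237789) = -365661*(-1/237789) = 13543/8807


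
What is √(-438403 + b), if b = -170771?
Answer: 3*I*√67686 ≈ 780.5*I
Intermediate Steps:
√(-438403 + b) = √(-438403 - 170771) = √(-609174) = 3*I*√67686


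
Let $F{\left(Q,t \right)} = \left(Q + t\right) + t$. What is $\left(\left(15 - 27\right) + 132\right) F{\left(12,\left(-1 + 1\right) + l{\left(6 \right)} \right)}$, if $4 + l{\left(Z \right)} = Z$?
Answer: $1920$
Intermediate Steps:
$l{\left(Z \right)} = -4 + Z$
$F{\left(Q,t \right)} = Q + 2 t$
$\left(\left(15 - 27\right) + 132\right) F{\left(12,\left(-1 + 1\right) + l{\left(6 \right)} \right)} = \left(\left(15 - 27\right) + 132\right) \left(12 + 2 \left(\left(-1 + 1\right) + \left(-4 + 6\right)\right)\right) = \left(-12 + 132\right) \left(12 + 2 \left(0 + 2\right)\right) = 120 \left(12 + 2 \cdot 2\right) = 120 \left(12 + 4\right) = 120 \cdot 16 = 1920$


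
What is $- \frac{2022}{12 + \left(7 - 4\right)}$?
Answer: $- \frac{674}{5} \approx -134.8$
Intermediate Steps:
$- \frac{2022}{12 + \left(7 - 4\right)} = - \frac{2022}{12 + 3} = - \frac{2022}{15} = \left(-2022\right) \frac{1}{15} = - \frac{674}{5}$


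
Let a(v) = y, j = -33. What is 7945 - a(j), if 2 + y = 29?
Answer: 7918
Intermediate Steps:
y = 27 (y = -2 + 29 = 27)
a(v) = 27
7945 - a(j) = 7945 - 1*27 = 7945 - 27 = 7918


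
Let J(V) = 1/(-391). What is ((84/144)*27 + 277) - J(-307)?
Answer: 457865/1564 ≈ 292.75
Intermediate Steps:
J(V) = -1/391
((84/144)*27 + 277) - J(-307) = ((84/144)*27 + 277) - 1*(-1/391) = ((84*(1/144))*27 + 277) + 1/391 = ((7/12)*27 + 277) + 1/391 = (63/4 + 277) + 1/391 = 1171/4 + 1/391 = 457865/1564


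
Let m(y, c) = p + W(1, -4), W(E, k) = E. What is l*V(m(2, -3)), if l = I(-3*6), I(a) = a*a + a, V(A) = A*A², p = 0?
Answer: 306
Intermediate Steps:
m(y, c) = 1 (m(y, c) = 0 + 1 = 1)
V(A) = A³
I(a) = a + a² (I(a) = a² + a = a + a²)
l = 306 (l = (-3*6)*(1 - 3*6) = -18*(1 - 18) = -18*(-17) = 306)
l*V(m(2, -3)) = 306*1³ = 306*1 = 306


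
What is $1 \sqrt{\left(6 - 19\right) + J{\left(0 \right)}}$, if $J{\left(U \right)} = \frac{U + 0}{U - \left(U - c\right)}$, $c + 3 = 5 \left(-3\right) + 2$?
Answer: $i \sqrt{13} \approx 3.6056 i$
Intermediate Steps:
$c = -16$ ($c = -3 + \left(5 \left(-3\right) + 2\right) = -3 + \left(-15 + 2\right) = -3 - 13 = -16$)
$J{\left(U \right)} = - \frac{U}{16}$ ($J{\left(U \right)} = \frac{U + 0}{U - \left(16 + U\right)} = \frac{U}{-16} = U \left(- \frac{1}{16}\right) = - \frac{U}{16}$)
$1 \sqrt{\left(6 - 19\right) + J{\left(0 \right)}} = 1 \sqrt{\left(6 - 19\right) - 0} = 1 \sqrt{\left(6 - 19\right) + 0} = 1 \sqrt{-13 + 0} = 1 \sqrt{-13} = 1 i \sqrt{13} = i \sqrt{13}$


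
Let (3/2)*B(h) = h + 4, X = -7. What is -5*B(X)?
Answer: 10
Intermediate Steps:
B(h) = 8/3 + 2*h/3 (B(h) = 2*(h + 4)/3 = 2*(4 + h)/3 = 8/3 + 2*h/3)
-5*B(X) = -5*(8/3 + (⅔)*(-7)) = -5*(8/3 - 14/3) = -5*(-2) = 10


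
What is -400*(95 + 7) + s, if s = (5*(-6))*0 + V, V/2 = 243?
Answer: -40314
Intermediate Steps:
V = 486 (V = 2*243 = 486)
s = 486 (s = (5*(-6))*0 + 486 = -30*0 + 486 = 0 + 486 = 486)
-400*(95 + 7) + s = -400*(95 + 7) + 486 = -400*102 + 486 = -40800 + 486 = -40314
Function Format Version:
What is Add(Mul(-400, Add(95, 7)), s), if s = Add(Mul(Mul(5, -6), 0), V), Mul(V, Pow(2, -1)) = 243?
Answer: -40314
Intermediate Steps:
V = 486 (V = Mul(2, 243) = 486)
s = 486 (s = Add(Mul(Mul(5, -6), 0), 486) = Add(Mul(-30, 0), 486) = Add(0, 486) = 486)
Add(Mul(-400, Add(95, 7)), s) = Add(Mul(-400, Add(95, 7)), 486) = Add(Mul(-400, 102), 486) = Add(-40800, 486) = -40314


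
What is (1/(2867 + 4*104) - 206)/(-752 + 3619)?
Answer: -676297/9412361 ≈ -0.071852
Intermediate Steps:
(1/(2867 + 4*104) - 206)/(-752 + 3619) = (1/(2867 + 416) - 206)/2867 = (1/3283 - 206)*(1/2867) = -676297/3283*1/2867 = -676297/9412361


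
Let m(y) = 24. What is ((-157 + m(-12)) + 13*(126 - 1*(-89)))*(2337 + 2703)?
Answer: 13416480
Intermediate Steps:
((-157 + m(-12)) + 13*(126 - 1*(-89)))*(2337 + 2703) = ((-157 + 24) + 13*(126 - 1*(-89)))*(2337 + 2703) = (-133 + 13*(126 + 89))*5040 = (-133 + 13*215)*5040 = (-133 + 2795)*5040 = 2662*5040 = 13416480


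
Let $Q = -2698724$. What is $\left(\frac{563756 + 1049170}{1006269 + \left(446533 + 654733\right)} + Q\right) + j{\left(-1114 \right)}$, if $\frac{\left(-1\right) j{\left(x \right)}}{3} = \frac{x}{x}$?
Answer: $- \frac{5687659995019}{2107535} \approx -2.6987 \cdot 10^{6}$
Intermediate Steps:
$j{\left(x \right)} = -3$ ($j{\left(x \right)} = - 3 \frac{x}{x} = \left(-3\right) 1 = -3$)
$\left(\frac{563756 + 1049170}{1006269 + \left(446533 + 654733\right)} + Q\right) + j{\left(-1114 \right)} = \left(\frac{563756 + 1049170}{1006269 + \left(446533 + 654733\right)} - 2698724\right) - 3 = \left(\frac{1612926}{1006269 + 1101266} - 2698724\right) - 3 = \left(\frac{1612926}{2107535} - 2698724\right) - 3 = - \frac{5687653672414}{2107535} - 3 = - \frac{5687659995019}{2107535}$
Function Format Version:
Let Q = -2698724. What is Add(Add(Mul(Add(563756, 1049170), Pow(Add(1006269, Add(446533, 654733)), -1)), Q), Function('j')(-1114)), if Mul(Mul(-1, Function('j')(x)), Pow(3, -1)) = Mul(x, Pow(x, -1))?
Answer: Rational(-5687659995019, 2107535) ≈ -2.6987e+6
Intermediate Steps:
Function('j')(x) = -3 (Function('j')(x) = Mul(-3, Mul(x, Pow(x, -1))) = Mul(-3, 1) = -3)
Add(Add(Mul(Add(563756, 1049170), Pow(Add(1006269, Add(446533, 654733)), -1)), Q), Function('j')(-1114)) = Add(Add(Mul(Add(563756, 1049170), Pow(Add(1006269, Add(446533, 654733)), -1)), -2698724), -3) = Add(Add(Mul(1612926, Pow(Add(1006269, 1101266), -1)), -2698724), -3) = Add(Add(Mul(1612926, Pow(2107535, -1)), -2698724), -3) = Add(Add(Mul(1612926, Rational(1, 2107535)), -2698724), -3) = Add(Add(Rational(1612926, 2107535), -2698724), -3) = Add(Rational(-5687653672414, 2107535), -3) = Rational(-5687659995019, 2107535)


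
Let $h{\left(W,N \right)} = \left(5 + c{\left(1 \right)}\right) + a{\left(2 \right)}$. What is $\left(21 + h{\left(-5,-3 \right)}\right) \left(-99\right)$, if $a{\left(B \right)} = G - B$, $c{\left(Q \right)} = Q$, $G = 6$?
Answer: $-3069$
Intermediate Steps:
$a{\left(B \right)} = 6 - B$
$h{\left(W,N \right)} = 10$ ($h{\left(W,N \right)} = \left(5 + 1\right) + \left(6 - 2\right) = 6 + \left(6 - 2\right) = 6 + 4 = 10$)
$\left(21 + h{\left(-5,-3 \right)}\right) \left(-99\right) = \left(21 + 10\right) \left(-99\right) = 31 \left(-99\right) = -3069$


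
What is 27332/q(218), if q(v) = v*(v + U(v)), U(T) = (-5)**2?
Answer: 13666/26487 ≈ 0.51595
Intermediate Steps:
U(T) = 25
q(v) = v*(25 + v) (q(v) = v*(v + 25) = v*(25 + v))
27332/q(218) = 27332/((218*(25 + 218))) = 27332/((218*243)) = 27332/52974 = 27332*(1/52974) = 13666/26487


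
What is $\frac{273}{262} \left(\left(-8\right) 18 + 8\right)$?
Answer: $- \frac{18564}{131} \approx -141.71$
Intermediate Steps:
$\frac{273}{262} \left(\left(-8\right) 18 + 8\right) = 273 \cdot \frac{1}{262} \left(-144 + 8\right) = \frac{273}{262} \left(-136\right) = - \frac{18564}{131}$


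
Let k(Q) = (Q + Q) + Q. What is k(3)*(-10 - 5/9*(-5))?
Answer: -65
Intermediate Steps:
k(Q) = 3*Q (k(Q) = 2*Q + Q = 3*Q)
k(3)*(-10 - 5/9*(-5)) = (3*3)*(-10 - 5/9*(-5)) = 9*(-10 - 5*1/9*(-5)) = 9*(-10 - 5/9*(-5)) = 9*(-10 + 25/9) = 9*(-65/9) = -65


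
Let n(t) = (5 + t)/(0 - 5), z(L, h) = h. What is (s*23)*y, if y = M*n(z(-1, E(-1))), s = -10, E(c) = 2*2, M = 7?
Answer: 2898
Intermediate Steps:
E(c) = 4
n(t) = -1 - t/5 (n(t) = (5 + t)/(-5) = (5 + t)*(-⅕) = -1 - t/5)
y = -63/5 (y = 7*(-1 - ⅕*4) = 7*(-1 - ⅘) = 7*(-9/5) = -63/5 ≈ -12.600)
(s*23)*y = -10*23*(-63/5) = -230*(-63/5) = 2898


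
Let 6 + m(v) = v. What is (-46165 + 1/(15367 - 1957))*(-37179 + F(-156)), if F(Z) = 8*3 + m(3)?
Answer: 3833916915257/2235 ≈ 1.7154e+9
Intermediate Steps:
m(v) = -6 + v
F(Z) = 21 (F(Z) = 8*3 + (-6 + 3) = 24 - 3 = 21)
(-46165 + 1/(15367 - 1957))*(-37179 + F(-156)) = (-46165 + 1/(15367 - 1957))*(-37179 + 21) = (-46165 + 1/13410)*(-37158) = -619072649/13410*(-37158) = 3833916915257/2235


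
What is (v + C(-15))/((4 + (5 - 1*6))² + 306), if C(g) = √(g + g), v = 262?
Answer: 262/315 + I*√30/315 ≈ 0.83175 + 0.017388*I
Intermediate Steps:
C(g) = √2*√g (C(g) = √(2*g) = √2*√g)
(v + C(-15))/((4 + (5 - 1*6))² + 306) = (262 + √2*√(-15))/((4 + (5 - 1*6))² + 306) = (262 + √2*(I*√15))/((4 + (5 - 6))² + 306) = (262 + I*√30)/((4 - 1)² + 306) = (262 + I*√30)/(3² + 306) = (262 + I*√30)/(9 + 306) = (262 + I*√30)/315 = (262 + I*√30)*(1/315) = 262/315 + I*√30/315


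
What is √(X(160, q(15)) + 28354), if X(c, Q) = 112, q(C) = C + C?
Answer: √28466 ≈ 168.72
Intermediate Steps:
q(C) = 2*C
√(X(160, q(15)) + 28354) = √(112 + 28354) = √28466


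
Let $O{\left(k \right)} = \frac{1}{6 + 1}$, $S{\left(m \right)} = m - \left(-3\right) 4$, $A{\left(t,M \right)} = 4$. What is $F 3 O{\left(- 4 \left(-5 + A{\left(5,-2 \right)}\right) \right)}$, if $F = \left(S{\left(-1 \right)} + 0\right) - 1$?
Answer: $\frac{30}{7} \approx 4.2857$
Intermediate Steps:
$S{\left(m \right)} = 12 + m$ ($S{\left(m \right)} = m - -12 = m + 12 = 12 + m$)
$F = 10$ ($F = \left(\left(12 - 1\right) + 0\right) - 1 = \left(11 + 0\right) - 1 = 11 - 1 = 10$)
$O{\left(k \right)} = \frac{1}{7}$
$F 3 O{\left(- 4 \left(-5 + A{\left(5,-2 \right)}\right) \right)} = 10 \cdot 3 \cdot \frac{1}{7} = 30 \cdot \frac{1}{7} = \frac{30}{7}$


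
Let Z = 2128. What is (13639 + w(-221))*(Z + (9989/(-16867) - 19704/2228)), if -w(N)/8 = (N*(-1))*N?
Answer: 8048414385916539/9394919 ≈ 8.5668e+8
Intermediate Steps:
w(N) = 8*N² (w(N) = -8*N*(-1)*N = -8*(-N)*N = -(-8)*N² = 8*N²)
(13639 + w(-221))*(Z + (9989/(-16867) - 19704/2228)) = (13639 + 8*(-221)²)*(2128 + (9989/(-16867) - 19704/2228)) = (13639 + 8*48841)*(2128 + (9989*(-1/16867) - 19704*1/2228)) = (13639 + 390728)*(2128 + (-9989/16867 - 4926/557)) = 404367*(2128 - 88650715/9394919) = 404367*(19903736917/9394919) = 8048414385916539/9394919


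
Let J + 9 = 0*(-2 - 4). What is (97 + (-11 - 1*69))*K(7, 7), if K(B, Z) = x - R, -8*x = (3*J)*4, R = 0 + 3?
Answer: 357/2 ≈ 178.50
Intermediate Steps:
J = -9 (J = -9 + 0*(-2 - 4) = -9 + 0*(-6) = -9 + 0 = -9)
R = 3
x = 27/2 (x = -3*(-9)*4/8 = -(-27)*4/8 = -⅛*(-108) = 27/2 ≈ 13.500)
K(B, Z) = 21/2 (K(B, Z) = 27/2 - 1*3 = 27/2 - 3 = 21/2)
(97 + (-11 - 1*69))*K(7, 7) = (97 + (-11 - 1*69))*(21/2) = (97 + (-11 - 69))*(21/2) = (97 - 80)*(21/2) = 17*(21/2) = 357/2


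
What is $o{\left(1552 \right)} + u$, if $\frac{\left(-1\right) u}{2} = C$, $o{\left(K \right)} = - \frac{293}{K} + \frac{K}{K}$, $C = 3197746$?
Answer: $- \frac{9925802325}{1552} \approx -6.3955 \cdot 10^{6}$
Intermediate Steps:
$o{\left(K \right)} = 1 - \frac{293}{K}$ ($o{\left(K \right)} = - \frac{293}{K} + 1 = 1 - \frac{293}{K}$)
$u = -6395492$ ($u = \left(-2\right) 3197746 = -6395492$)
$o{\left(1552 \right)} + u = \frac{-293 + 1552}{1552} - 6395492 = \frac{1}{1552} \cdot 1259 - 6395492 = \frac{1259}{1552} - 6395492 = - \frac{9925802325}{1552}$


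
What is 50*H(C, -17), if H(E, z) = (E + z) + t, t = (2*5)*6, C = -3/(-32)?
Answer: 34475/16 ≈ 2154.7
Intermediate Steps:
C = 3/32 (C = -3*(-1/32) = 3/32 ≈ 0.093750)
t = 60 (t = 10*6 = 60)
H(E, z) = 60 + E + z (H(E, z) = (E + z) + 60 = 60 + E + z)
50*H(C, -17) = 50*(60 + 3/32 - 17) = 50*(1379/32) = 34475/16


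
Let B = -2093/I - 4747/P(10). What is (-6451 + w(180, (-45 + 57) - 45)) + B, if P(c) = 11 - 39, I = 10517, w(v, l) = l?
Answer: -143039753/22652 ≈ -6314.7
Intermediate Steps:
P(c) = -28
B = 3835815/22652 (B = -2093/10517 - 4747/(-28) = -2093*1/10517 - 4747*(-1/28) = -161/809 + 4747/28 = 3835815/22652 ≈ 169.34)
(-6451 + w(180, (-45 + 57) - 45)) + B = (-6451 + ((-45 + 57) - 45)) + 3835815/22652 = (-6451 + (12 - 45)) + 3835815/22652 = (-6451 - 33) + 3835815/22652 = -6484 + 3835815/22652 = -143039753/22652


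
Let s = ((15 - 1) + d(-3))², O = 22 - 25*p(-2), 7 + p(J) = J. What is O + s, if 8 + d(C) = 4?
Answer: 347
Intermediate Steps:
p(J) = -7 + J
d(C) = -4 (d(C) = -8 + 4 = -4)
O = 247 (O = 22 - 25*(-7 - 2) = 22 - 25*(-9) = 22 + 225 = 247)
s = 100 (s = ((15 - 1) - 4)² = (14 - 4)² = 10² = 100)
O + s = 247 + 100 = 347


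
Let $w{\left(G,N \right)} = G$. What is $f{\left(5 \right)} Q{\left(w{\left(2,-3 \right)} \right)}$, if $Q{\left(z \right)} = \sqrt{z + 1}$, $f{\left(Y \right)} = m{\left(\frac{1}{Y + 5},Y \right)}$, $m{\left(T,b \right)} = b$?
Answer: $5 \sqrt{3} \approx 8.6602$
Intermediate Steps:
$f{\left(Y \right)} = Y$
$Q{\left(z \right)} = \sqrt{1 + z}$
$f{\left(5 \right)} Q{\left(w{\left(2,-3 \right)} \right)} = 5 \sqrt{1 + 2} = 5 \sqrt{3}$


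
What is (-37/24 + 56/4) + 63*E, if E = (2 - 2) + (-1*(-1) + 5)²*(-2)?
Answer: -108565/24 ≈ -4523.5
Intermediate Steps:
E = -72 (E = 0 + (1 + 5)²*(-2) = 0 + 6²*(-2) = 0 + 36*(-2) = 0 - 72 = -72)
(-37/24 + 56/4) + 63*E = (-37/24 + 56/4) + 63*(-72) = (-37*1/24 + 56*(¼)) - 4536 = (-37/24 + 14) - 4536 = 299/24 - 4536 = -108565/24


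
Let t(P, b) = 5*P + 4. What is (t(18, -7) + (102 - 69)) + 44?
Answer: 171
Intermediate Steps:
t(P, b) = 4 + 5*P
(t(18, -7) + (102 - 69)) + 44 = ((4 + 5*18) + (102 - 69)) + 44 = ((4 + 90) + 33) + 44 = (94 + 33) + 44 = 127 + 44 = 171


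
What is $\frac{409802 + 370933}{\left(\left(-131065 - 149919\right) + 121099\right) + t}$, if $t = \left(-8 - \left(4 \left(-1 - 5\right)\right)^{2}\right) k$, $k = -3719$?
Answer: $\frac{780735}{2012011} \approx 0.38804$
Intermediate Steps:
$t = 2171896$ ($t = \left(-8 - \left(4 \left(-1 - 5\right)\right)^{2}\right) \left(-3719\right) = \left(-8 - \left(4 \left(-6\right)\right)^{2}\right) \left(-3719\right) = \left(-8 - \left(-24\right)^{2}\right) \left(-3719\right) = \left(-8 - 576\right) \left(-3719\right) = \left(-584\right) \left(-3719\right) = 2171896$)
$\frac{409802 + 370933}{\left(\left(-131065 - 149919\right) + 121099\right) + t} = \frac{409802 + 370933}{\left(\left(-131065 - 149919\right) + 121099\right) + 2171896} = \frac{780735}{\left(-280984 + 121099\right) + 2171896} = \frac{780735}{-159885 + 2171896} = \frac{780735}{2012011}$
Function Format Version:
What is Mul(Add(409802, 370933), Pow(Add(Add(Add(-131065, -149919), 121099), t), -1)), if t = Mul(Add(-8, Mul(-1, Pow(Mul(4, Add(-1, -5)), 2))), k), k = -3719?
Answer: Rational(780735, 2012011) ≈ 0.38804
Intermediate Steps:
t = 2171896 (t = Mul(Add(-8, Mul(-1, Pow(Mul(4, Add(-1, -5)), 2))), -3719) = Mul(Add(-8, Mul(-1, Pow(Mul(4, -6), 2))), -3719) = Mul(Add(-8, Mul(-1, Pow(-24, 2))), -3719) = Mul(Add(-8, Mul(-1, 576)), -3719) = Mul(Add(-8, -576), -3719) = Mul(-584, -3719) = 2171896)
Mul(Add(409802, 370933), Pow(Add(Add(Add(-131065, -149919), 121099), t), -1)) = Mul(Add(409802, 370933), Pow(Add(Add(Add(-131065, -149919), 121099), 2171896), -1)) = Mul(780735, Pow(Add(Add(-280984, 121099), 2171896), -1)) = Mul(780735, Pow(Add(-159885, 2171896), -1)) = Mul(780735, Pow(2012011, -1)) = Mul(780735, Rational(1, 2012011)) = Rational(780735, 2012011)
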